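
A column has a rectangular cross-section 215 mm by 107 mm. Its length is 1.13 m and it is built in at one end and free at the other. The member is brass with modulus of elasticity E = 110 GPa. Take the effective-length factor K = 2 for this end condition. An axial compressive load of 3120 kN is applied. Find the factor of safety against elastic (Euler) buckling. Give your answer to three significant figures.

Buckling occurs about the weak axis: I_min = h·b³/12 with b = 107 mm (the shorter side).
I_min = 215×107³/12 = 2.195×10^7 mm⁴
I = 2.195×10^7 mm⁴ = 2.195×10^-5 m⁴
Effective length L_e = K·L = 2 × 1.13 = 2.260 m
P_cr = π²EI / L_e² = π² × 110×10⁹ × 2.195×10^-5 / 2.260² = 4.665×10^6 N
Factor of safety n = P_cr / P = 4665.3 / 3120 = 1.50

n ≈ 1.50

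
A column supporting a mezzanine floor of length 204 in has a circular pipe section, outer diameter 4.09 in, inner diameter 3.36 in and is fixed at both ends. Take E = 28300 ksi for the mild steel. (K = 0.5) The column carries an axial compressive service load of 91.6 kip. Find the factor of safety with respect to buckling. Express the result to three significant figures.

n ≈ 2.19

d_o = 4.09 in, d_i = 3.36 in
I = π(d_o⁴ − d_i⁴)/64 = π(4.09⁴ − 3.360⁴)/64 = 7.480 in⁴
Effective length L_e = K·L = 0.5 × 204 = 102.0 in
P_cr = π²EI / L_e² = π² × 28300×10³ × 7.480 / 102.0² = 2.008×10^5 lb
Factor of safety n = P_cr / P = 200.80 / 91.6 = 2.19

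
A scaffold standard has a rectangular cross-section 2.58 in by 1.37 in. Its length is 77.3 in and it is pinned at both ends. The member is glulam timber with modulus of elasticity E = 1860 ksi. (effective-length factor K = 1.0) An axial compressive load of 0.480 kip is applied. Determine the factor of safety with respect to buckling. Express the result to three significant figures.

n ≈ 3.54

Buckling occurs about the weak axis: I_min = h·b³/12 with b = 1.37 in (the shorter side).
I_min = 2.58×1.37³/12 = 0.5528 in⁴
Effective length L_e = K·L = 1 × 77.3 = 77.30 in
P_cr = π²EI / L_e² = π² × 1860×10³ × 0.5528 / 77.30² = 1.698×10^3 lb
Factor of safety n = P_cr / P = 1.6985 / 0.480 = 3.54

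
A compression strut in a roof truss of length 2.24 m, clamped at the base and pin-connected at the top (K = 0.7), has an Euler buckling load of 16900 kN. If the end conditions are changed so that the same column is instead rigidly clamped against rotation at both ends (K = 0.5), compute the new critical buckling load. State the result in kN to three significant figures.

P_cr ≈ 33100 kN

P_cr ∝ 1/K², so P_cr,new = P_cr,old × (K_old/K_new)² = 16900 × (0.7/0.5)²
= 16900 × 1.960 = 33100 kN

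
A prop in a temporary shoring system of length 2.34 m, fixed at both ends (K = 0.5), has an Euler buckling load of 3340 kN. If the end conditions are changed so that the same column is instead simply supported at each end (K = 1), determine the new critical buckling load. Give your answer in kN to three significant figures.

P_cr ∝ 1/K², so P_cr,new = P_cr,old × (K_old/K_new)² = 3340 × (0.5/1)²
= 3340 × 0.2500 = 835 kN

P_cr ≈ 835 kN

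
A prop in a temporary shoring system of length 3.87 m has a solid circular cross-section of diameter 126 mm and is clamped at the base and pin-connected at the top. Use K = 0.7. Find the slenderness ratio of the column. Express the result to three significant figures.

λ ≈ 86.0

I = πd⁴/64 = π×126⁴/64 = 1.237×10^7 mm⁴
A = 1.247×10^4 mm²;  r_min = √(I/A) = √(1.237×10^7/1.247×10^4) = 31.50 mm
L_e = K·L = 0.7 × 3.87 m = 2.709 m = 2709.0 mm
λ = L_e / r_min = 2709.0 / 31.50 = 86.0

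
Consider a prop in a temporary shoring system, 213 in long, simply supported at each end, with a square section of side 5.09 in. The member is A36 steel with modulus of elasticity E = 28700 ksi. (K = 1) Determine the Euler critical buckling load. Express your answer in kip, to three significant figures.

P_cr ≈ 349 kip

I = a⁴/12 = 5.09⁴/12 = 55.94 in⁴
Effective length L_e = K·L = 1 × 213 = 213.0 in
P_cr = π²EI / L_e² = π² × 28700×10³ × 55.94 / 213.0² = 3.492×10^5 lb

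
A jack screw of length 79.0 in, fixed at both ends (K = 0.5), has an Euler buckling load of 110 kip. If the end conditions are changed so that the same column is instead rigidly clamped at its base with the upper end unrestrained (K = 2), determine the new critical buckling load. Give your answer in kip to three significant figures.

P_cr ∝ 1/K², so P_cr,new = P_cr,old × (K_old/K_new)² = 110 × (0.5/2)²
= 110 × 0.06250 = 6.88 kip

P_cr ≈ 6.88 kip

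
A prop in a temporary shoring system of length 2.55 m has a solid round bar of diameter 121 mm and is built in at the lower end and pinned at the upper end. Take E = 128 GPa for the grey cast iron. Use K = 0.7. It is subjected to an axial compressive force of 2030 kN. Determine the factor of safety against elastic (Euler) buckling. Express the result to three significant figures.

I = πd⁴/64 = π×121⁴/64 = 1.052×10^7 mm⁴
I = 1.052×10^7 mm⁴ = 1.052×10^-5 m⁴
Effective length L_e = K·L = 0.7 × 2.55 = 1.785 m
P_cr = π²EI / L_e² = π² × 128×10⁹ × 1.052×10^-5 / 1.785² = 4.172×10^6 N
Factor of safety n = P_cr / P = 4172.0 / 2030 = 2.06

n ≈ 2.06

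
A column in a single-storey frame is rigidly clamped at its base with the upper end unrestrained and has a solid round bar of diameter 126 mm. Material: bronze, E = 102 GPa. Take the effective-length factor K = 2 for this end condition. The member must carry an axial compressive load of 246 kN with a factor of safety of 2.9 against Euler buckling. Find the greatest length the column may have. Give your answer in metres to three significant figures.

L_max ≈ 2.09 m

I = πd⁴/64 = π×126⁴/64 = 1.237×10^7 mm⁴
I = 1.237×10^-5 m⁴
Required critical load P_cr = n·P = 2.9 × 246 = 713.4 kN = 7.134×10^5 N
From P_cr = π²EI/(K·L)²:  L = (1/K)·√(π²EI/P_cr) = (1/2)·√(π²×1.02×10^11×1.237×10^-5/7.134×10^5)
L = 2.09 m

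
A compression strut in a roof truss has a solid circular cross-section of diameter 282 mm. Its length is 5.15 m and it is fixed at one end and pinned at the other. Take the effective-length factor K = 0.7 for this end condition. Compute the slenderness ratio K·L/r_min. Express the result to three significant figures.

λ ≈ 51.1

For a solid circle r = d/4 = 282/4 = 70.50 mm
L_e = K·L = 0.7 × 5.15 m = 3.605 m = 3605.0 mm
λ = L_e / r_min = 3605.0 / 70.50 = 51.1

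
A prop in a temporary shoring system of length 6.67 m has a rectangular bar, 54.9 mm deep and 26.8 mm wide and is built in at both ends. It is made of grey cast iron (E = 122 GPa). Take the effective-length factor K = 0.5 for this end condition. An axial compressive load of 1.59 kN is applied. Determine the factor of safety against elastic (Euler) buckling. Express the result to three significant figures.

n ≈ 6.00

Buckling occurs about the weak axis: I_min = h·b³/12 with b = 26.8 mm (the shorter side).
I_min = 54.9×26.8³/12 = 8.806×10^4 mm⁴
I = 8.806×10^4 mm⁴ = 8.806×10^-8 m⁴
Effective length L_e = K·L = 0.5 × 6.67 = 3.335 m
P_cr = π²EI / L_e² = π² × 122×10⁹ × 8.806×10^-8 / 3.335² = 9.534×10^3 N
Factor of safety n = P_cr / P = 9.5337 / 1.59 = 6.00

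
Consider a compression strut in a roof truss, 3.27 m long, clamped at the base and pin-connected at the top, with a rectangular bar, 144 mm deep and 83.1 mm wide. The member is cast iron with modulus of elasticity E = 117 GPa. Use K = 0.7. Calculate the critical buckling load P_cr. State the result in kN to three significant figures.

P_cr ≈ 1520 kN

Buckling occurs about the weak axis: I_min = h·b³/12 with b = 83.1 mm (the shorter side).
I_min = 144×83.1³/12 = 6.886×10^6 mm⁴
I = 6.886×10^6 mm⁴ = 6.886×10^-6 m⁴
Effective length L_e = K·L = 0.7 × 3.27 = 2.289 m
P_cr = π²EI / L_e² = π² × 117×10⁹ × 6.886×10^-6 / 2.289² = 1.518×10^6 N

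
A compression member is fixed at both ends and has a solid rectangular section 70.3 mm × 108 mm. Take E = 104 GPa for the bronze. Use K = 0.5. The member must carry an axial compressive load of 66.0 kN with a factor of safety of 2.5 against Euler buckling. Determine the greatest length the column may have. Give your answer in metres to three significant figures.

L_max ≈ 8.82 m

Buckling occurs about the weak axis: I_min = h·b³/12 with b = 70.3 mm (the shorter side).
I_min = 108×70.3³/12 = 3.127×10^6 mm⁴
I = 3.127×10^-6 m⁴
Required critical load P_cr = n·P = 2.5 × 66.0 = 165.0 kN = 1.650×10^5 N
From P_cr = π²EI/(K·L)²:  L = (1/K)·√(π²EI/P_cr) = (1/0.5)·√(π²×1.04×10^11×3.127×10^-6/1.650×10^5)
L = 8.82 m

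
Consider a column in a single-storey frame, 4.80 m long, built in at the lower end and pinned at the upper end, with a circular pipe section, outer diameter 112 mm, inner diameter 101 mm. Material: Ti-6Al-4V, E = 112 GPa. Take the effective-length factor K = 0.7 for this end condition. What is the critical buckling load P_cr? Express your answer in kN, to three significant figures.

d_o = 112 mm, d_i = 101 mm
I = π(d_o⁴ − d_i⁴)/64 = π(112⁴ − 101.0⁴)/64 = 2.616×10^6 mm⁴
I = 2.616×10^6 mm⁴ = 2.616×10^-6 m⁴
Effective length L_e = K·L = 0.7 × 4.80 = 3.360 m
P_cr = π²EI / L_e² = π² × 112×10⁹ × 2.616×10^-6 / 3.360² = 2.561×10^5 N

P_cr ≈ 256 kN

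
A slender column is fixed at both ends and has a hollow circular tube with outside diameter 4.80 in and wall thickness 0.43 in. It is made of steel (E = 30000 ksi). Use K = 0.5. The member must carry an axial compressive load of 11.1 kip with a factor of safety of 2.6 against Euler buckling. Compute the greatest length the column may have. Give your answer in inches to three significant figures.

L_max ≈ 764 in

Inner diameter d_i = 4.80 − 2×0.43 = 3.940 in
I = π(d_o⁴ − d_i⁴)/64 = π(4.80⁴ − 3.940⁴)/64 = 14.23 in⁴
Required critical load P_cr = n·P = 2.6 × 11.1 = 28.86 kip = 2.886×10^4 lb
From P_cr = π²EI/(K·L)²:  L = (1/K)·√(π²EI/P_cr) = (1/0.5)·√(π²×3.00×10^7×14.23/2.886×10^4)
L = 764 in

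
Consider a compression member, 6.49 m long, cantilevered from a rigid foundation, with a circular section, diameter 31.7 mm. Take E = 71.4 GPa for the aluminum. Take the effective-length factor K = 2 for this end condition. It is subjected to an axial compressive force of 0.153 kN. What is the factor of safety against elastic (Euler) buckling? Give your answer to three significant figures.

n ≈ 1.36

I = πd⁴/64 = π×31.7⁴/64 = 4.957×10^4 mm⁴
I = 4.957×10^4 mm⁴ = 4.957×10^-8 m⁴
Effective length L_e = K·L = 2 × 6.49 = 12.98 m
P_cr = π²EI / L_e² = π² × 71.4×10⁹ × 4.957×10^-8 / 12.98² = 207.3 N
Factor of safety n = P_cr / P = 0.20733 / 0.153 = 1.36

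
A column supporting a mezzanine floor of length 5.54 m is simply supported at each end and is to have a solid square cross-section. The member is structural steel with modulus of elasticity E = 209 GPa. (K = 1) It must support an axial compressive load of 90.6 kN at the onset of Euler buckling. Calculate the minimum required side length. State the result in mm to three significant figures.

L_e = K·L = 1 × 5.54 = 5.540 m
Required I = P_cr·L_e²/(π²E) = 9.060×10^4 × 5.540² / (π² × 2.09×10^11) = 1.348×10^-6 m⁴
I_req = 1.348×10^6 mm⁴
Solid square: I = a⁴/12  ⇒  a = (12I)^(1/4) = (12×1.348×10^6)^(1/4) = 63.4 mm

a ≈ 63.4 mm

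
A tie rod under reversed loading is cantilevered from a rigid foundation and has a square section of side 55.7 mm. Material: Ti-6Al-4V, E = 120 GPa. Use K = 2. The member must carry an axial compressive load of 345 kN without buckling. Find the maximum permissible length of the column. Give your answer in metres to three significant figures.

I = a⁴/12 = 55.7⁴/12 = 8.021×10^5 mm⁴
I = 8.021×10^-7 m⁴
At the buckling limit P_cr = P = 3.450×10^5 N
From P_cr = π²EI/(K·L)²:  L = (1/K)·√(π²EI/P_cr) = (1/2)·√(π²×1.20×10^11×8.021×10^-7/3.450×10^5)
L = 0.830 m

L_max ≈ 0.830 m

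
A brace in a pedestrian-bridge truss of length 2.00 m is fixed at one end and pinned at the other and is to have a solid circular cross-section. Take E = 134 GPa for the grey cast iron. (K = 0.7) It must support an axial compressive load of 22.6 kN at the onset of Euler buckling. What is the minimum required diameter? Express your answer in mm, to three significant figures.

d ≈ 28.7 mm

L_e = K·L = 0.7 × 2.00 = 1.400 m
Required I = P_cr·L_e²/(π²E) = 2.260×10^4 × 1.400² / (π² × 1.34×10^11) = 3.349×10^-8 m⁴
I_req = 3.349×10^4 mm⁴
Solid circle: I = πd⁴/64  ⇒  d = (64I/π)^(1/4) = (64×3.349×10^4/π)^(1/4) = 28.7 mm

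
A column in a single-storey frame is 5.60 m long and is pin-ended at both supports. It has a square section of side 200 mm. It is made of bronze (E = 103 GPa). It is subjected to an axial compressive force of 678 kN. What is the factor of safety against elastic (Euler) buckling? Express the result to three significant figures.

I = a⁴/12 = 200⁴/12 = 1.333×10^8 mm⁴
I = 1.333×10^8 mm⁴ = 1.333×10^-4 m⁴
Effective length L_e = K·L = 1 × 5.60 = 5.600 m
P_cr = π²EI / L_e² = π² × 103×10⁹ × 1.333×10^-4 / 5.600² = 4.322×10^6 N
Factor of safety n = P_cr / P = 4322.1 / 678 = 6.37

n ≈ 6.37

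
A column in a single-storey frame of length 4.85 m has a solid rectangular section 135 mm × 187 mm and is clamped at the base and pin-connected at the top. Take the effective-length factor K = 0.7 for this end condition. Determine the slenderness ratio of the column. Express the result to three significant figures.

λ ≈ 87.1

For a rectangle r_min = b/√12 = 135/√12 = 38.97 mm
L_e = K·L = 0.7 × 4.85 m = 3.395 m = 3395.0 mm
λ = L_e / r_min = 3395.0 / 38.97 = 87.1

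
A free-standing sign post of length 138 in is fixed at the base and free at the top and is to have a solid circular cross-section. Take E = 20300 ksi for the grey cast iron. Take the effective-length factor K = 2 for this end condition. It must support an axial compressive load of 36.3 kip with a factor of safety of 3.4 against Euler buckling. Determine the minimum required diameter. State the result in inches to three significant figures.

Required P_cr = n·P = 3.4 × 36.3 = 123.4 kip
L_e = K·L = 2 × 138 = 276.0 in
Required I = P_cr·L_e²/(π²E) = 1.234×10^5 × 276.0² / (π² × 2.03×10^7) = 46.93 in⁴
Solid circle: I = πd⁴/64  ⇒  d = (64I/π)^(1/4) = (64×46.93/π)^(1/4) = 5.56 in

d ≈ 5.56 in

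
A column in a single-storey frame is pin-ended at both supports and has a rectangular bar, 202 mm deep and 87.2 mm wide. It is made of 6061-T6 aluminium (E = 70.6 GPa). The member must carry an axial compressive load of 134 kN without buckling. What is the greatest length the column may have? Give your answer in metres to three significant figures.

L_max ≈ 7.62 m

Buckling occurs about the weak axis: I_min = h·b³/12 with b = 87.2 mm (the shorter side).
I_min = 202×87.2³/12 = 1.116×10^7 mm⁴
I = 1.116×10^-5 m⁴
At the buckling limit P_cr = P = 1.340×10^5 N
From P_cr = π²EI/(K·L)²:  L = (1/K)·√(π²EI/P_cr) = (1/1)·√(π²×7.06×10^10×1.116×10^-5/1.340×10^5)
L = 7.62 m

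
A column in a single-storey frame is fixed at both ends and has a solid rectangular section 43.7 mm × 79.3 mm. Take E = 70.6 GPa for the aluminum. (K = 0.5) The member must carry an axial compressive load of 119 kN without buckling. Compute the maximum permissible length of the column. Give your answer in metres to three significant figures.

Buckling occurs about the weak axis: I_min = h·b³/12 with b = 43.7 mm (the shorter side).
I_min = 79.3×43.7³/12 = 5.515×10^5 mm⁴
I = 5.515×10^-7 m⁴
At the buckling limit P_cr = P = 1.190×10^5 N
From P_cr = π²EI/(K·L)²:  L = (1/K)·√(π²EI/P_cr) = (1/0.5)·√(π²×7.06×10^10×5.515×10^-7/1.190×10^5)
L = 3.59 m

L_max ≈ 3.59 m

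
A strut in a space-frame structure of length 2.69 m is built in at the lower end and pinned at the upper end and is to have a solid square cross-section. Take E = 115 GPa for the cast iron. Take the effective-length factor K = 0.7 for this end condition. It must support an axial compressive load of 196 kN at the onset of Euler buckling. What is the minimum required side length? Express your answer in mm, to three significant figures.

L_e = K·L = 0.7 × 2.69 = 1.883 m
Required I = P_cr·L_e²/(π²E) = 1.960×10^5 × 1.883² / (π² × 1.15×10^11) = 6.123×10^-7 m⁴
I_req = 6.123×10^5 mm⁴
Solid square: I = a⁴/12  ⇒  a = (12I)^(1/4) = (12×6.123×10^5)^(1/4) = 52.1 mm

a ≈ 52.1 mm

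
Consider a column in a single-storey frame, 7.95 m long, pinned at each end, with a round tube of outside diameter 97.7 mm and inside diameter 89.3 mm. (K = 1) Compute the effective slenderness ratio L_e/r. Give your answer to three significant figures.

d_o = 97.7 mm, d_i = 89.3 mm
I = π(d_o⁴ − d_i⁴)/64 = π(97.7⁴ − 89.30⁴)/64 = 1.351×10^6 mm⁴
A = 1.234×10^3 mm²;  r_min = √(I/A) = √(1.351×10^6/1.234×10^3) = 33.09 mm
L_e = K·L = 1 × 7.95 m = 7.950 m = 7950.0 mm
λ = L_e / r_min = 7950.0 / 33.09 = 240

λ ≈ 240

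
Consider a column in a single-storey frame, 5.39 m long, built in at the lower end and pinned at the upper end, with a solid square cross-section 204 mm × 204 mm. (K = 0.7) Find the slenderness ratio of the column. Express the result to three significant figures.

λ ≈ 64.1

I = a⁴/12 = 204⁴/12 = 1.443×10^8 mm⁴
A = 4.162×10^4 mm²;  r_min = √(I/A) = √(1.443×10^8/4.162×10^4) = 58.89 mm
L_e = K·L = 0.7 × 5.39 m = 3.773 m = 3773.0 mm
λ = L_e / r_min = 3773.0 / 58.89 = 64.1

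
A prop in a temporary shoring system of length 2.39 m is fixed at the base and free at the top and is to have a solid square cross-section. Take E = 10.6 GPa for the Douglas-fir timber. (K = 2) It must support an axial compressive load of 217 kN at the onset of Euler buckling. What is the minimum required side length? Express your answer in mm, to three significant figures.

L_e = K·L = 2 × 2.39 = 4.780 m
Required I = P_cr·L_e²/(π²E) = 2.170×10^5 × 4.780² / (π² × 1.06×10^10) = 4.739×10^-5 m⁴
I_req = 4.739×10^7 mm⁴
Solid square: I = a⁴/12  ⇒  a = (12I)^(1/4) = (12×4.739×10^7)^(1/4) = 154 mm

a ≈ 154 mm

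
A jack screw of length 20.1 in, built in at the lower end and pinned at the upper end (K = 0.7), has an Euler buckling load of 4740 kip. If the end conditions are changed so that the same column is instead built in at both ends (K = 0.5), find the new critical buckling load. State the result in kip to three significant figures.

P_cr ≈ 9290 kip

P_cr ∝ 1/K², so P_cr,new = P_cr,old × (K_old/K_new)² = 4740 × (0.7/0.5)²
= 4740 × 1.960 = 9290 kip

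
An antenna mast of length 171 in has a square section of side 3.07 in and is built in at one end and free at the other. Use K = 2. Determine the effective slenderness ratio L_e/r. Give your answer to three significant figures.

For a square r = a/√12 = 3.07/√12 = 0.8862 in
L_e = K·L = 2 × 171 = 342.0 in
λ = L_e / r_min = 342.00 / 0.8862 = 386

λ ≈ 386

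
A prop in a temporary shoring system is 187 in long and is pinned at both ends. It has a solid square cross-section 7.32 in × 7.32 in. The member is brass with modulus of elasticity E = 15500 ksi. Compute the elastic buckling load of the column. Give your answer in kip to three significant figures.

P_cr ≈ 1050 kip

I = a⁴/12 = 7.32⁴/12 = 239.3 in⁴
Effective length L_e = K·L = 1 × 187 = 187.0 in
P_cr = π²EI / L_e² = π² × 15500×10³ × 239.3 / 187.0² = 1.047×10^6 lb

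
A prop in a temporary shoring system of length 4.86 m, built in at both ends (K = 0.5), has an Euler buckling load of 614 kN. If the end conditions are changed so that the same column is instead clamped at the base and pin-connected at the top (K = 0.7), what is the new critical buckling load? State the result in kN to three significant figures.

P_cr ≈ 313 kN

P_cr ∝ 1/K², so P_cr,new = P_cr,old × (K_old/K_new)² = 614 × (0.5/0.7)²
= 614 × 0.5102 = 313 kN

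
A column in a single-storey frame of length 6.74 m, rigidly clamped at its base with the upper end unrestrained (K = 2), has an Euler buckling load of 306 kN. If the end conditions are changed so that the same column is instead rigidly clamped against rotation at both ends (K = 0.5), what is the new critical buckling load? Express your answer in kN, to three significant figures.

P_cr ∝ 1/K², so P_cr,new = P_cr,old × (K_old/K_new)² = 306 × (2/0.5)²
= 306 × 16.00 = 4900 kN

P_cr ≈ 4900 kN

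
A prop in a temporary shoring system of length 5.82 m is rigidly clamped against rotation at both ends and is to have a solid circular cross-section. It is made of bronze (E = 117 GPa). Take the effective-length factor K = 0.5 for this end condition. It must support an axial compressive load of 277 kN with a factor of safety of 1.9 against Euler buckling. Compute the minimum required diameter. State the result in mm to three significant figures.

Required P_cr = n·P = 1.9 × 277 = 526.3 kN
L_e = K·L = 0.5 × 5.82 = 2.910 m
Required I = P_cr·L_e²/(π²E) = 5.263×10^5 × 2.910² / (π² × 1.17×10^11) = 3.860×10^-6 m⁴
I_req = 3.860×10^6 mm⁴
Solid circle: I = πd⁴/64  ⇒  d = (64I/π)^(1/4) = (64×3.860×10^6/π)^(1/4) = 94.2 mm

d ≈ 94.2 mm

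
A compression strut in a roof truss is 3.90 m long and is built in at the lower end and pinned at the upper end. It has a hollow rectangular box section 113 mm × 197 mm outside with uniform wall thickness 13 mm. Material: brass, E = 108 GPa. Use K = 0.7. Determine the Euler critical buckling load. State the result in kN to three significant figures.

Inner dimensions: h_i = 197 − 2×13 = 171.0 mm, b_i = 113 − 2×13 = 87.00 mm
Weak-axis I_min = (h_o·b_o³ − h_i·b_i³)/12 with b_o = 113, b_i = 87.00 mm (shorter outer/inner sides).
I_min = (197×113³ − 171.0×87.00³)/12 = 1.430×10^7 mm⁴
I = 1.430×10^7 mm⁴ = 1.430×10^-5 m⁴
Effective length L_e = K·L = 0.7 × 3.90 = 2.730 m
P_cr = π²EI / L_e² = π² × 108×10⁹ × 1.430×10^-5 / 2.730² = 2.046×10^6 N

P_cr ≈ 2050 kN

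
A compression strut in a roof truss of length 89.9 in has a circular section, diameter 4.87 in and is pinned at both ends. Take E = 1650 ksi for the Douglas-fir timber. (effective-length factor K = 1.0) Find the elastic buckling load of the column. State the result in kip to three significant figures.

I = πd⁴/64 = π×4.87⁴/64 = 27.61 in⁴
Effective length L_e = K·L = 1 × 89.9 = 89.90 in
P_cr = π²EI / L_e² = π² × 1650×10³ × 27.61 / 89.90² = 5.564×10^4 lb

P_cr ≈ 55.6 kip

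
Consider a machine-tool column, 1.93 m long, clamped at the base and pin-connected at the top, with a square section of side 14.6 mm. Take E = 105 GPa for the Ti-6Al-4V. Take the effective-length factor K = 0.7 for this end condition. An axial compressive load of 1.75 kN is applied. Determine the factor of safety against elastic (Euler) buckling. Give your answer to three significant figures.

n ≈ 1.23

I = a⁴/12 = 14.6⁴/12 = 3.786×10^3 mm⁴
I = 3.786×10^3 mm⁴ = 3.786×10^-9 m⁴
Effective length L_e = K·L = 0.7 × 1.93 = 1.351 m
P_cr = π²EI / L_e² = π² × 105×10⁹ × 3.786×10^-9 / 1.351² = 2.150×10^3 N
Factor of safety n = P_cr / P = 2.1499 / 1.75 = 1.23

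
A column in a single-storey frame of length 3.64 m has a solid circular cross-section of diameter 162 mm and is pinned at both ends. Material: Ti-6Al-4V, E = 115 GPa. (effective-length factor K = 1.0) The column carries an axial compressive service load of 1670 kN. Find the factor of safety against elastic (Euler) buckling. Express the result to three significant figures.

n ≈ 1.73

I = πd⁴/64 = π×162⁴/64 = 3.381×10^7 mm⁴
I = 3.381×10^7 mm⁴ = 3.381×10^-5 m⁴
Effective length L_e = K·L = 1 × 3.64 = 3.640 m
P_cr = π²EI / L_e² = π² × 115×10⁹ × 3.381×10^-5 / 3.640² = 2.896×10^6 N
Factor of safety n = P_cr / P = 2896.2 / 1670 = 1.73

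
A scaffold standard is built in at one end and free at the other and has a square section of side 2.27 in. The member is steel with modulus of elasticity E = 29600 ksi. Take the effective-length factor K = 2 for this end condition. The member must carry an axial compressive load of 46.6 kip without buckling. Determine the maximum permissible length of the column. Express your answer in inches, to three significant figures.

I = a⁴/12 = 2.27⁴/12 = 2.213 in⁴
At the buckling limit P_cr = P = 4.660×10^4 lb
From P_cr = π²EI/(K·L)²:  L = (1/K)·√(π²EI/P_cr) = (1/2)·√(π²×2.96×10^7×2.213/4.660×10^4)
L = 58.9 in

L_max ≈ 58.9 in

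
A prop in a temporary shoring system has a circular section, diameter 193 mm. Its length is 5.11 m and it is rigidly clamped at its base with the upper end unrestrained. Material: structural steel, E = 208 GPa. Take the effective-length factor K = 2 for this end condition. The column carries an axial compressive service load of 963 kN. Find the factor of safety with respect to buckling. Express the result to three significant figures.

n ≈ 1.39

I = πd⁴/64 = π×193⁴/64 = 6.811×10^7 mm⁴
I = 6.811×10^7 mm⁴ = 6.811×10^-5 m⁴
Effective length L_e = K·L = 2 × 5.11 = 10.22 m
P_cr = π²EI / L_e² = π² × 208×10⁹ × 6.811×10^-5 / 10.22² = 1.339×10^6 N
Factor of safety n = P_cr / P = 1338.6 / 963 = 1.39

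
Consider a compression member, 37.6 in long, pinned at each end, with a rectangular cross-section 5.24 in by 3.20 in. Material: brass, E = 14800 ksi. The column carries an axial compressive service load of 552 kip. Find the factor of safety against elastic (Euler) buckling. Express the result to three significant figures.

Buckling occurs about the weak axis: I_min = h·b³/12 with b = 3.20 in (the shorter side).
I_min = 5.24×3.20³/12 = 14.31 in⁴
Effective length L_e = K·L = 1 × 37.6 = 37.60 in
P_cr = π²EI / L_e² = π² × 14800×10³ × 14.31 / 37.60² = 1.478×10^6 lb
Factor of safety n = P_cr / P = 1478.4 / 552 = 2.68

n ≈ 2.68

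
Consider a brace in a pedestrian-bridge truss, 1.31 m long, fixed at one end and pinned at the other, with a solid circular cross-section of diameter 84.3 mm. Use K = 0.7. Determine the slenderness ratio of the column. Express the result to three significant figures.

I = πd⁴/64 = π×84.3⁴/64 = 2.479×10^6 mm⁴
A = 5.581×10^3 mm²;  r_min = √(I/A) = √(2.479×10^6/5.581×10^3) = 21.08 mm
L_e = K·L = 0.7 × 1.31 m = 0.9170 m = 917.00 mm
λ = L_e / r_min = 917.00 / 21.08 = 43.5

λ ≈ 43.5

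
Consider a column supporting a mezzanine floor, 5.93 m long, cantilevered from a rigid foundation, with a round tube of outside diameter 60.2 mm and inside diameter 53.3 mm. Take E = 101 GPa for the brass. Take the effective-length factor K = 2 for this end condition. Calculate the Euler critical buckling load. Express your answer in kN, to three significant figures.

P_cr ≈ 1.76 kN

d_o = 60.2 mm, d_i = 53.3 mm
I = π(d_o⁴ − d_i⁴)/64 = π(60.2⁴ − 53.30⁴)/64 = 2.485×10^5 mm⁴
I = 2.485×10^5 mm⁴ = 2.485×10^-7 m⁴
Effective length L_e = K·L = 2 × 5.93 = 11.86 m
P_cr = π²EI / L_e² = π² × 101×10⁹ × 2.485×10^-7 / 11.86² = 1.761×10^3 N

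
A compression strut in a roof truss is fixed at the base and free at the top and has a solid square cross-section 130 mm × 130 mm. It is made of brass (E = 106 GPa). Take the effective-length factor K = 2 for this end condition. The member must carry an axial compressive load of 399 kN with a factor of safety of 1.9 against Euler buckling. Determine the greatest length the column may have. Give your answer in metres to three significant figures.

L_max ≈ 2.87 m

I = a⁴/12 = 130⁴/12 = 2.380×10^7 mm⁴
I = 2.380×10^-5 m⁴
Required critical load P_cr = n·P = 1.9 × 399 = 758.1 kN = 7.581×10^5 N
From P_cr = π²EI/(K·L)²:  L = (1/K)·√(π²EI/P_cr) = (1/2)·√(π²×1.06×10^11×2.380×10^-5/7.581×10^5)
L = 2.87 m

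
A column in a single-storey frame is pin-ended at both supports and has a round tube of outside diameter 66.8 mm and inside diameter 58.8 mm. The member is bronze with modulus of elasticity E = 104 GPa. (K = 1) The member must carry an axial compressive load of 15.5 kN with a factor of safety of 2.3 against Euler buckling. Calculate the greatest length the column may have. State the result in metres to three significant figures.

L_max ≈ 3.35 m

d_o = 66.8 mm, d_i = 58.8 mm
I = π(d_o⁴ − d_i⁴)/64 = π(66.8⁴ − 58.80⁴)/64 = 3.906×10^5 mm⁴
I = 3.906×10^-7 m⁴
Required critical load P_cr = n·P = 2.3 × 15.5 = 35.65 kN = 3.565×10^4 N
From P_cr = π²EI/(K·L)²:  L = (1/K)·√(π²EI/P_cr) = (1/1)·√(π²×1.04×10^11×3.906×10^-7/3.565×10^4)
L = 3.35 m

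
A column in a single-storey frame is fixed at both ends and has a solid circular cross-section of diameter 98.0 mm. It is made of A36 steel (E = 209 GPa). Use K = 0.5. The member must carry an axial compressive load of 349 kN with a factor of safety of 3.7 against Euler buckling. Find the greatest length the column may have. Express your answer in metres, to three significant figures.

L_max ≈ 5.38 m

I = πd⁴/64 = π×98.0⁴/64 = 4.528×10^6 mm⁴
I = 4.528×10^-6 m⁴
Required critical load P_cr = n·P = 3.7 × 349 = 1291 kN = 1.291×10^6 N
From P_cr = π²EI/(K·L)²:  L = (1/K)·√(π²EI/P_cr) = (1/0.5)·√(π²×2.09×10^11×4.528×10^-6/1.291×10^6)
L = 5.38 m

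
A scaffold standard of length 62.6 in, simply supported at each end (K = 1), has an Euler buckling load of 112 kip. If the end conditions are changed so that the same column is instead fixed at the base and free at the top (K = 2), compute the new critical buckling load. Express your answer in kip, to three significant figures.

P_cr ≈ 28.0 kip

P_cr ∝ 1/K², so P_cr,new = P_cr,old × (K_old/K_new)² = 112 × (1/2)²
= 112 × 0.2500 = 28.0 kip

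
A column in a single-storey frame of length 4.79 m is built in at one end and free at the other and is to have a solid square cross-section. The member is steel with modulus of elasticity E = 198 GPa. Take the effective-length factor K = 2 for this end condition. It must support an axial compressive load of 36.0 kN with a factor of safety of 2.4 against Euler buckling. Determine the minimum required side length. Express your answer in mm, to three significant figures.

Required P_cr = n·P = 2.4 × 36.0 = 86.40 kN
L_e = K·L = 2 × 4.79 = 9.580 m
Required I = P_cr·L_e²/(π²E) = 8.640×10^4 × 9.580² / (π² × 1.98×10^11) = 4.058×10^-6 m⁴
I_req = 4.058×10^6 mm⁴
Solid square: I = a⁴/12  ⇒  a = (12I)^(1/4) = (12×4.058×10^6)^(1/4) = 83.5 mm

a ≈ 83.5 mm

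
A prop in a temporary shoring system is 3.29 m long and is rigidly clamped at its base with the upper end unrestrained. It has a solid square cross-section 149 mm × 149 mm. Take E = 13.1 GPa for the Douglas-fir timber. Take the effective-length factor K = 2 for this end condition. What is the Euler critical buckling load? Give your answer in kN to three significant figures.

I = a⁴/12 = 149⁴/12 = 4.107×10^7 mm⁴
I = 4.107×10^7 mm⁴ = 4.107×10^-5 m⁴
Effective length L_e = K·L = 2 × 3.29 = 6.580 m
P_cr = π²EI / L_e² = π² × 13.1×10⁹ × 4.107×10^-5 / 6.580² = 1.227×10^5 N

P_cr ≈ 123 kN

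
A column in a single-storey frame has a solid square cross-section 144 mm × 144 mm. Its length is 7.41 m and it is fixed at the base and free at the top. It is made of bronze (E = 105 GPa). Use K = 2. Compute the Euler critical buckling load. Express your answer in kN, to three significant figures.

I = a⁴/12 = 144⁴/12 = 3.583×10^7 mm⁴
I = 3.583×10^7 mm⁴ = 3.583×10^-5 m⁴
Effective length L_e = K·L = 2 × 7.41 = 14.82 m
P_cr = π²EI / L_e² = π² × 105×10⁹ × 3.583×10^-5 / 14.82² = 1.691×10^5 N

P_cr ≈ 169 kN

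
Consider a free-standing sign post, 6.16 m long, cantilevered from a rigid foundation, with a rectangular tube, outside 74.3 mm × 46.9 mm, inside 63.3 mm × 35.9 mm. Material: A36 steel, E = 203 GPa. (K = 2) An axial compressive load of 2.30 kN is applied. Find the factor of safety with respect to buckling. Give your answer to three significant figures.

Weak-axis I_min = (h_o·b_o³ − h_i·b_i³)/12 with b_o = 46.9, b_i = 35.90 mm (shorter outer/inner sides).
I_min = (74.3×46.9³ − 63.30×35.90³)/12 = 3.947×10^5 mm⁴
I = 3.947×10^5 mm⁴ = 3.947×10^-7 m⁴
Effective length L_e = K·L = 2 × 6.16 = 12.32 m
P_cr = π²EI / L_e² = π² × 203×10⁹ × 3.947×10^-7 / 12.32² = 5.210×10^3 N
Factor of safety n = P_cr / P = 5.2098 / 2.30 = 2.27

n ≈ 2.27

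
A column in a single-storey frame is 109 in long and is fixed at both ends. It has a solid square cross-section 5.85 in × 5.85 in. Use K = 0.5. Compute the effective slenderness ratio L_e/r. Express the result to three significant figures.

For a square r = a/√12 = 5.85/√12 = 1.689 in
L_e = K·L = 0.5 × 109 = 54.50 in
λ = L_e / r_min = 54.500 / 1.689 = 32.3

λ ≈ 32.3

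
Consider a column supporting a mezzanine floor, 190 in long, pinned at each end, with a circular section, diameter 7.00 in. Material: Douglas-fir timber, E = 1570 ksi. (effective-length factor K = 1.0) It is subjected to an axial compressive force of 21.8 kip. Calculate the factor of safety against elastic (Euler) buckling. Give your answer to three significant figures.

I = πd⁴/64 = π×7.00⁴/64 = 117.9 in⁴
Effective length L_e = K·L = 1 × 190 = 190.0 in
P_cr = π²EI / L_e² = π² × 1570×10³ × 117.9 / 190.0² = 5.059×10^4 lb
Factor of safety n = P_cr / P = 50.589 / 21.8 = 2.32

n ≈ 2.32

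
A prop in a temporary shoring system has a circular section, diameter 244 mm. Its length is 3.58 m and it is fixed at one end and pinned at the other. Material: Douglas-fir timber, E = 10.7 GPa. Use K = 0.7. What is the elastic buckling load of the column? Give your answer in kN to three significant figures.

P_cr ≈ 2930 kN

I = πd⁴/64 = π×244⁴/64 = 1.740×10^8 mm⁴
I = 1.740×10^8 mm⁴ = 1.740×10^-4 m⁴
Effective length L_e = K·L = 0.7 × 3.58 = 2.506 m
P_cr = π²EI / L_e² = π² × 10.7×10⁹ × 1.740×10^-4 / 2.506² = 2.926×10^6 N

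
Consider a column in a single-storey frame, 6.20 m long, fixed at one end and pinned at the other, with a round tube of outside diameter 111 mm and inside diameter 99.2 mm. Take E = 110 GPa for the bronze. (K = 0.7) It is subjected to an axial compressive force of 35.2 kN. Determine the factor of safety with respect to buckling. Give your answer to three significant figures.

n ≈ 4.42

d_o = 111 mm, d_i = 99.2 mm
I = π(d_o⁴ − d_i⁴)/64 = π(111⁴ − 99.20⁴)/64 = 2.698×10^6 mm⁴
I = 2.698×10^6 mm⁴ = 2.698×10^-6 m⁴
Effective length L_e = K·L = 0.7 × 6.20 = 4.340 m
P_cr = π²EI / L_e² = π² × 110×10⁹ × 2.698×10^-6 / 4.340² = 1.555×10^5 N
Factor of safety n = P_cr / P = 155.52 / 35.2 = 4.42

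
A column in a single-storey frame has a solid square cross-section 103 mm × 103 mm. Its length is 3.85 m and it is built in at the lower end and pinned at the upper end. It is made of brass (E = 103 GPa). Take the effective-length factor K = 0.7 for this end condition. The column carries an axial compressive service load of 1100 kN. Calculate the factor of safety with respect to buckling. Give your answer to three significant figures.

I = a⁴/12 = 103⁴/12 = 9.379×10^6 mm⁴
I = 9.379×10^6 mm⁴ = 9.379×10^-6 m⁴
Effective length L_e = K·L = 0.7 × 3.85 = 2.695 m
P_cr = π²EI / L_e² = π² × 103×10⁹ × 9.379×10^-6 / 2.695² = 1.313×10^6 N
Factor of safety n = P_cr / P = 1312.8 / 1100 = 1.19

n ≈ 1.19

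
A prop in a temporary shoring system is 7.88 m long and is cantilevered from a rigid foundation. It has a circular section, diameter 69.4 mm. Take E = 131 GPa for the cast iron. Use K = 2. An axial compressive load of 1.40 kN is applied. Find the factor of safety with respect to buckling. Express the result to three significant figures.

n ≈ 4.23

I = πd⁴/64 = π×69.4⁴/64 = 1.139×10^6 mm⁴
I = 1.139×10^6 mm⁴ = 1.139×10^-6 m⁴
Effective length L_e = K·L = 2 × 7.88 = 15.76 m
P_cr = π²EI / L_e² = π² × 131×10⁹ × 1.139×10^-6 / 15.76² = 5.927×10^3 N
Factor of safety n = P_cr / P = 5.9274 / 1.40 = 4.23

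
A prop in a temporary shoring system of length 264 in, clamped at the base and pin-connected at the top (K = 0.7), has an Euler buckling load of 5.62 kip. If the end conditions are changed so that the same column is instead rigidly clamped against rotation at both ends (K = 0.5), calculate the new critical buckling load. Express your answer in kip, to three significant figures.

P_cr ∝ 1/K², so P_cr,new = P_cr,old × (K_old/K_new)² = 5.62 × (0.7/0.5)²
= 5.62 × 1.960 = 11.0 kip

P_cr ≈ 11.0 kip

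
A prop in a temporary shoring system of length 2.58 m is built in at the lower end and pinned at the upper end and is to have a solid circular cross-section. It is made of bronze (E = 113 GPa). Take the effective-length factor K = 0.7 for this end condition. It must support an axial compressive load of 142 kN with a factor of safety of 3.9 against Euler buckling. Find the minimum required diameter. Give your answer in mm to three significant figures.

Required P_cr = n·P = 3.9 × 142 = 553.8 kN
L_e = K·L = 0.7 × 2.58 = 1.806 m
Required I = P_cr·L_e²/(π²E) = 5.538×10^5 × 1.806² / (π² × 1.13×10^11) = 1.620×10^-6 m⁴
I_req = 1.620×10^6 mm⁴
Solid circle: I = πd⁴/64  ⇒  d = (64I/π)^(1/4) = (64×1.620×10^6/π)^(1/4) = 75.8 mm

d ≈ 75.8 mm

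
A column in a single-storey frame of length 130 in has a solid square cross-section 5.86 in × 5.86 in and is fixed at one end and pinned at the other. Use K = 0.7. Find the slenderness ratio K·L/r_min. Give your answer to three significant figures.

For a square r = a/√12 = 5.86/√12 = 1.692 in
L_e = K·L = 0.7 × 130 = 91.00 in
λ = L_e / r_min = 91.000 / 1.692 = 53.8

λ ≈ 53.8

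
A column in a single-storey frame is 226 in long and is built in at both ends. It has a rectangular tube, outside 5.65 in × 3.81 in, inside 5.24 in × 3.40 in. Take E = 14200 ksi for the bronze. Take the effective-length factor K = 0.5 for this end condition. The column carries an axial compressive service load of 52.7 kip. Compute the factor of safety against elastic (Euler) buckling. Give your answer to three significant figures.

Weak-axis I_min = (h_o·b_o³ − h_i·b_i³)/12 with b_o = 3.81, b_i = 3.400 in (shorter outer/inner sides).
I_min = (5.65×3.81³ − 5.240×3.400³)/12 = 8.877 in⁴
Effective length L_e = K·L = 0.5 × 226 = 113.0 in
P_cr = π²EI / L_e² = π² × 14200×10³ × 8.877 / 113.0² = 9.743×10^4 lb
Factor of safety n = P_cr / P = 97.435 / 52.7 = 1.85

n ≈ 1.85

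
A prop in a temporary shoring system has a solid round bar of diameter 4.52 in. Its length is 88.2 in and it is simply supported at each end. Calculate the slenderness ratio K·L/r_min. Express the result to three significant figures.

λ ≈ 78.1

For a solid circle r = d/4 = 4.52/4 = 1.130 in
L_e = K·L = 1 × 88.2 = 88.20 in
λ = L_e / r_min = 88.200 / 1.130 = 78.1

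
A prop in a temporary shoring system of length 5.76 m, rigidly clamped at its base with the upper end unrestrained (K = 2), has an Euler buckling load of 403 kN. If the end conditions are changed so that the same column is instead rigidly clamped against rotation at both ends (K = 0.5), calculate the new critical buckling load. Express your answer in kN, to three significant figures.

P_cr ∝ 1/K², so P_cr,new = P_cr,old × (K_old/K_new)² = 403 × (2/0.5)²
= 403 × 16.00 = 6450 kN

P_cr ≈ 6450 kN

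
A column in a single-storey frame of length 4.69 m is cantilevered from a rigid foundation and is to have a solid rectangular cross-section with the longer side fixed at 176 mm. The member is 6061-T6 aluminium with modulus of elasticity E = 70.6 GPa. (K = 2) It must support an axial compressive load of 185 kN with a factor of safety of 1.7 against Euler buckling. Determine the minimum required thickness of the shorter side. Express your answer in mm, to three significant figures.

Required P_cr = n·P = 1.7 × 185 = 314.5 kN
L_e = K·L = 2 × 4.69 = 9.380 m
Required I = P_cr·L_e²/(π²E) = 3.145×10^5 × 9.380² / (π² × 7.06×10^10) = 3.971×10^-5 m⁴
I_req = 3.971×10^7 mm⁴
Rectangle, weak axis: I_min = h·b³/12 with h = 176 mm fixed  ⇒  b = (12I/h)^(1/3) = 139 mm

b ≈ 139 mm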